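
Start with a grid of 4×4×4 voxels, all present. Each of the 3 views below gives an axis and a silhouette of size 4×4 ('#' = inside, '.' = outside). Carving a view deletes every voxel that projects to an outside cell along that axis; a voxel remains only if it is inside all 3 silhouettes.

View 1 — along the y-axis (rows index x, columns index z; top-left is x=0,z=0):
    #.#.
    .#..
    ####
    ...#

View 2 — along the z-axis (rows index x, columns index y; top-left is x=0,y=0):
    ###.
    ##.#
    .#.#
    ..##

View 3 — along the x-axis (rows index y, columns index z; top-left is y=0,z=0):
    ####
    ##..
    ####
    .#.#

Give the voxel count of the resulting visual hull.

full grid |V| = 64
after view 1 [y-axis, 8 of 16 cells solid] → remaining = 32
after view 2 [z-axis, 10 of 16 cells solid] → remaining = 19
after view 3 [x-axis, 12 of 16 cells solid] → remaining = 14

14 voxels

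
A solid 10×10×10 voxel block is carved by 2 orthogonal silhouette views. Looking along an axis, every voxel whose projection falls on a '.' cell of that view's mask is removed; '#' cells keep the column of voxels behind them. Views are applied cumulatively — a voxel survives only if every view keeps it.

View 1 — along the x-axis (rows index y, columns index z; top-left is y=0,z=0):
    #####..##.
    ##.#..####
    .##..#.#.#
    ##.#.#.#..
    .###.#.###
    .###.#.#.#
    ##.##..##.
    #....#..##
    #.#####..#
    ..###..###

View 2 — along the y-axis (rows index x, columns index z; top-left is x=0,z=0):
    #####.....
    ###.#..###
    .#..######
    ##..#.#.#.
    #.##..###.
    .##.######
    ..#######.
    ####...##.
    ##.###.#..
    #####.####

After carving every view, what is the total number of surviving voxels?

initial block: 10^3 = 1000
after view 1 [x-axis, 60 of 100 cells solid] → remaining = 600
after view 2 [y-axis, 66 of 100 cells solid] → remaining = 396

|visual hull| = 396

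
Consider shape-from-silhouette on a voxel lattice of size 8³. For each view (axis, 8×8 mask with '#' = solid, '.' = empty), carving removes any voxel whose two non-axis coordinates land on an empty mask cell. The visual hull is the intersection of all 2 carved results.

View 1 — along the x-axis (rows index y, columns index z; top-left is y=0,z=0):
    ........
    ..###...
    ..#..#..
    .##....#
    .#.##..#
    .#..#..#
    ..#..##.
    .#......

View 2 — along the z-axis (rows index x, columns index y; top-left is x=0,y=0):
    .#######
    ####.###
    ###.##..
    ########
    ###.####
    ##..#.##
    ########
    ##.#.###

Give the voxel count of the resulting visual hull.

voxel count = 124

initial block: 8^3 = 512
V1 x: intersect with YZ mask (19 set) -- 152 left
V2 z: intersect with XY mask (53 set) -- 124 left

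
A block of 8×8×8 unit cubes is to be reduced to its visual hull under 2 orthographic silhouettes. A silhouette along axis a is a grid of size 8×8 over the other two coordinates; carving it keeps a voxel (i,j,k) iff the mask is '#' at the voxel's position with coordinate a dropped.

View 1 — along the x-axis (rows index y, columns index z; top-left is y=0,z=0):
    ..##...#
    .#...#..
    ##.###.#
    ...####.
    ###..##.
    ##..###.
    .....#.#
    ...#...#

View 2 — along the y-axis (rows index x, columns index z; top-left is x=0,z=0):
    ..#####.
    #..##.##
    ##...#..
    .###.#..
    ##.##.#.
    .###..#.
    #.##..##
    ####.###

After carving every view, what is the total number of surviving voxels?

start: 8×8×8 = 512 voxels
carve view 1 (along x, YZ-mask fill 29/64): 232 voxels remain
carve view 2 (along y, XZ-mask fill 38/64): 136 voxels remain

voxel count = 136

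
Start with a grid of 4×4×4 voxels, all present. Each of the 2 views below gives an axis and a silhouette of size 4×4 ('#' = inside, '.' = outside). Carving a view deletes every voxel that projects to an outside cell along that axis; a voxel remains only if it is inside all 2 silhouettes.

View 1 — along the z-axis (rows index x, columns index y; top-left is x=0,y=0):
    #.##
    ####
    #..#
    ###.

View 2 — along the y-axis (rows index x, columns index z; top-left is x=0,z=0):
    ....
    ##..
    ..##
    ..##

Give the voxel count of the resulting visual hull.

start: 4×4×4 = 64 voxels
V1 z: intersect with XY mask (12 set) -- 48 left
V2 y: intersect with XZ mask (6 set) -- 18 left

|visual hull| = 18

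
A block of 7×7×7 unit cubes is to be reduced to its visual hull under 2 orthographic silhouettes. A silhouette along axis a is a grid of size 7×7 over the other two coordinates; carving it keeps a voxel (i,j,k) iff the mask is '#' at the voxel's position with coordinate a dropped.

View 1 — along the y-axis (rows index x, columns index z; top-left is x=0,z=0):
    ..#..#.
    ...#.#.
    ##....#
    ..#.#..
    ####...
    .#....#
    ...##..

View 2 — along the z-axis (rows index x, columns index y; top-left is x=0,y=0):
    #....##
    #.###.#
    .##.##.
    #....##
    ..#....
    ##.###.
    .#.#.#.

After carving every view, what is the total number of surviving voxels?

before carving: 343 voxels (7×7×7)
  1. axis=1 (XZ plane), |mask|=17  ⇒  voxels=119
  2. axis=2 (XY plane), |mask|=24  ⇒  voxels=54

voxel count = 54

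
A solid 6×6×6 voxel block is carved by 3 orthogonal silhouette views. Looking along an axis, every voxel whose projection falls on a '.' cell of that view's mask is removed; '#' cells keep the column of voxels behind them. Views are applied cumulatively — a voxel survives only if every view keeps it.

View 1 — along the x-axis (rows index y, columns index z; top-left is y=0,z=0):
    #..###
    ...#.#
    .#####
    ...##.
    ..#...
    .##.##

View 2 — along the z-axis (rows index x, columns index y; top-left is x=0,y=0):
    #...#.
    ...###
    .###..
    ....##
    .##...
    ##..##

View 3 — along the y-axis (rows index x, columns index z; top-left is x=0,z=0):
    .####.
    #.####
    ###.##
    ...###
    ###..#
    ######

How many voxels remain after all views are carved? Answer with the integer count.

32 voxels

full grid |V| = 216
step 1: project along x, AND mask (18/36) → |grid| = 108
step 2: project along z, AND mask (16/36) → |grid| = 44
step 3: project along y, AND mask (27/36) → |grid| = 32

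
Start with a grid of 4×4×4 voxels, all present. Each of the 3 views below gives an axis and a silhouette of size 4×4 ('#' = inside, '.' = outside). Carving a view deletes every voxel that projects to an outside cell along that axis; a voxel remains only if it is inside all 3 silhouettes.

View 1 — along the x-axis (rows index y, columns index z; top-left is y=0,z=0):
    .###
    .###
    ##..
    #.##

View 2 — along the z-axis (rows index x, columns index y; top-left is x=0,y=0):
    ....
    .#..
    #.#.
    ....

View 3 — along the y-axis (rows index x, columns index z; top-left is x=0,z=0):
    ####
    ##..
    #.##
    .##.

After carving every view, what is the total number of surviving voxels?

before carving: 64 voxels (4×4×4)
after view 1 [x-axis, 11 of 16 cells solid] → remaining = 44
after view 2 [z-axis, 3 of 16 cells solid] → remaining = 8
after view 3 [y-axis, 11 of 16 cells solid] → remaining = 4

remaining voxels: 4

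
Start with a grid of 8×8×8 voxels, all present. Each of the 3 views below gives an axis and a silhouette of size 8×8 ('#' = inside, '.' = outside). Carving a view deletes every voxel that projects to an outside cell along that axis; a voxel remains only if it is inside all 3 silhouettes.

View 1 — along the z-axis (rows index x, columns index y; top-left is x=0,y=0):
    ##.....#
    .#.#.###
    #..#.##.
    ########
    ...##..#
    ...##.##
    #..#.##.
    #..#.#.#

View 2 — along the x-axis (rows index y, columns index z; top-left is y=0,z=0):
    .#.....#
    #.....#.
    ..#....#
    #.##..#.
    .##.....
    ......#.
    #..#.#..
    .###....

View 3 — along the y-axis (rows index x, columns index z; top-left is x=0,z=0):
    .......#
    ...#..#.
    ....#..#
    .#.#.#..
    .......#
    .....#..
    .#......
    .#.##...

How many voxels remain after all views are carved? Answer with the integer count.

initial block: 8^3 = 512
step 1: project along z, AND mask (35/64) → |grid| = 280
step 2: project along x, AND mask (19/64) → |grid| = 90
step 3: project along y, AND mask (14/64) → |grid| = 21

|visual hull| = 21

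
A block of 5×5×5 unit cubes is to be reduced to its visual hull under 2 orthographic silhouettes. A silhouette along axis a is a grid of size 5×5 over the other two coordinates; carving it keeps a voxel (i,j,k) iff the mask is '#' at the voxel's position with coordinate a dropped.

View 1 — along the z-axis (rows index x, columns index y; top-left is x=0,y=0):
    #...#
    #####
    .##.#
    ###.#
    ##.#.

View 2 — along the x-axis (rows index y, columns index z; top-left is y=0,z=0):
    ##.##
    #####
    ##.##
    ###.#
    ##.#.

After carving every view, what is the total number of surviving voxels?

full grid |V| = 125
carve view 1 (along z, XY-mask fill 17/25): 85 voxels remain
carve view 2 (along x, YZ-mask fill 20/25): 68 voxels remain

remaining voxels: 68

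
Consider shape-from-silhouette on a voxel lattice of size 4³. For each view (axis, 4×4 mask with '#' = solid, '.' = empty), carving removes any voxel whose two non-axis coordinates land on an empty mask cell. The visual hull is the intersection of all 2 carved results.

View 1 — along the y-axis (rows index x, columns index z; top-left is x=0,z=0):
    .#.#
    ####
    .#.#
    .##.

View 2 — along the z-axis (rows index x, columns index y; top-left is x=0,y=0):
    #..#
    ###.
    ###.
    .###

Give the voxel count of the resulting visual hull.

initial block: 4^3 = 64
step 1: project along y, AND mask (10/16) → |grid| = 40
step 2: project along z, AND mask (11/16) → |grid| = 28

|visual hull| = 28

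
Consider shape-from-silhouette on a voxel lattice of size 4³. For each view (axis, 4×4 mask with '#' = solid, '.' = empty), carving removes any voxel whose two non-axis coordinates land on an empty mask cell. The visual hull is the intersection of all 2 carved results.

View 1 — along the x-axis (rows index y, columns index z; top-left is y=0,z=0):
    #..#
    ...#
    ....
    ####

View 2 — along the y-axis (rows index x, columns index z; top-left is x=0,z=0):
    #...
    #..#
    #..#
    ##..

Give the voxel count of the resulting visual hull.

remaining voxels: 15

before carving: 64 voxels (4×4×4)
step 1: project along x, AND mask (7/16) → |grid| = 28
step 2: project along y, AND mask (7/16) → |grid| = 15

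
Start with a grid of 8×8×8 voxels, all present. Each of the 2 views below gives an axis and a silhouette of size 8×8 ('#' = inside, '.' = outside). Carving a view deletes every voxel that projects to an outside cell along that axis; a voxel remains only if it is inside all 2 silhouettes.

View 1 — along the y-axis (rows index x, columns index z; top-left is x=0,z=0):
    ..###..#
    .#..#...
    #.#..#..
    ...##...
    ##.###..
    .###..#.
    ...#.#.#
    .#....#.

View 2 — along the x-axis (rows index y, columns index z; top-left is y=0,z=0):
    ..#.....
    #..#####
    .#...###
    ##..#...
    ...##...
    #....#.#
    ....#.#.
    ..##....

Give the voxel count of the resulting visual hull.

voxel count = 72

start: 8×8×8 = 512 voxels
[1] y-view keeps 25 columns → grid now 200
[2] x-view keeps 23 columns → grid now 72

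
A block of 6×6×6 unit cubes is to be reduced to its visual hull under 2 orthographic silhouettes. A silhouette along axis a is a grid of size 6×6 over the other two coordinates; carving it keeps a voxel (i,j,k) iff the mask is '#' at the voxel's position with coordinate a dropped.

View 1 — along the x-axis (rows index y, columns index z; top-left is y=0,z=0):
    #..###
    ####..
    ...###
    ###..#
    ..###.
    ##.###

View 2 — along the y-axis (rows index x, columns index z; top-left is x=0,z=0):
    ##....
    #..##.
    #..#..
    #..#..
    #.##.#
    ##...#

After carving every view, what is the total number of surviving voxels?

before carving: 216 voxels (6×6×6)
[1] x-view keeps 23 columns → grid now 138
[2] y-view keeps 16 columns → grid now 65

65 voxels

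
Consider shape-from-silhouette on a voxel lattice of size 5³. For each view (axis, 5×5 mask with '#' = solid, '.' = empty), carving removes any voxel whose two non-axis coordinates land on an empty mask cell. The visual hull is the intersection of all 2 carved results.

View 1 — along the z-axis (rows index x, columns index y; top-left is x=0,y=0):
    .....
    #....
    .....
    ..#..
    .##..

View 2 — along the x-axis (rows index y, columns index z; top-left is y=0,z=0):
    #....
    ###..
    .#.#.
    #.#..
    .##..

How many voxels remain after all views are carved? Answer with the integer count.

full grid |V| = 125
  1. axis=2 (XY plane), |mask|=4  ⇒  voxels=20
  2. axis=0 (YZ plane), |mask|=10  ⇒  voxels=8

|visual hull| = 8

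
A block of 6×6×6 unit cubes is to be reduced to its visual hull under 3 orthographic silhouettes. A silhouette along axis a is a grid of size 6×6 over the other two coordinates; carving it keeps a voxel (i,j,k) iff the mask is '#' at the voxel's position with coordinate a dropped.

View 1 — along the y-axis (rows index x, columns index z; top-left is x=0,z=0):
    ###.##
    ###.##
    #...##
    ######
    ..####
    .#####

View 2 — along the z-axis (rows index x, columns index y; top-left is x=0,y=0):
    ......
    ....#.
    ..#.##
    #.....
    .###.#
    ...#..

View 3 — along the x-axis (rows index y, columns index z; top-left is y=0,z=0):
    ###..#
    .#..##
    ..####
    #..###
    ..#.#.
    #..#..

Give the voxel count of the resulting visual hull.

23 voxels

full grid |V| = 216
carve view 1 (along y, XZ-mask fill 28/36): 168 voxels remain
carve view 2 (along z, XY-mask fill 10/36): 41 voxels remain
carve view 3 (along x, YZ-mask fill 19/36): 23 voxels remain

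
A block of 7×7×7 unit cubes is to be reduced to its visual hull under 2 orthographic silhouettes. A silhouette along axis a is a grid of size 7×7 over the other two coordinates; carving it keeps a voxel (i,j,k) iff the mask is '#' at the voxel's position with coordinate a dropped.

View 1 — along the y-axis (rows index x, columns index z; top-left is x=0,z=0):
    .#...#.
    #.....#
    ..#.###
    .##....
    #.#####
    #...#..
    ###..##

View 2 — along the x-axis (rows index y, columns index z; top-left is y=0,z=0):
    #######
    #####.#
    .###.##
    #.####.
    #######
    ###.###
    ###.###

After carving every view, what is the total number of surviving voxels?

remaining voxels: 141

initial block: 7^3 = 343
V1 y: intersect with XZ mask (23 set) -- 161 left
V2 x: intersect with YZ mask (42 set) -- 141 left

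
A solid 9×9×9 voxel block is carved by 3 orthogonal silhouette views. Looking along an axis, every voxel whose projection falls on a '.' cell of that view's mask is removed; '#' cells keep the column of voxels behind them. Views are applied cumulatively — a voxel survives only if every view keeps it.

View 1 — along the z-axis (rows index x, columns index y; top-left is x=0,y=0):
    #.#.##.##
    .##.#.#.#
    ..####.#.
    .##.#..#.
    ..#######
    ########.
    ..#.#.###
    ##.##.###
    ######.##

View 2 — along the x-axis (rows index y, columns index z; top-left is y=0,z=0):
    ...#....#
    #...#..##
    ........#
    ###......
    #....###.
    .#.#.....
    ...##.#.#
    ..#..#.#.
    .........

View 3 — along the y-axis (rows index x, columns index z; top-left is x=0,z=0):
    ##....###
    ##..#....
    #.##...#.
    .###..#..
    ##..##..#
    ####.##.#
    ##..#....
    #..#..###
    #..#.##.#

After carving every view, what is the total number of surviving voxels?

voxel count = 73

before carving: 729 voxels (9×9×9)
after view 1 [z-axis, 55 of 81 cells solid] → remaining = 495
after view 2 [x-axis, 23 of 81 cells solid] → remaining = 141
after view 3 [y-axis, 41 of 81 cells solid] → remaining = 73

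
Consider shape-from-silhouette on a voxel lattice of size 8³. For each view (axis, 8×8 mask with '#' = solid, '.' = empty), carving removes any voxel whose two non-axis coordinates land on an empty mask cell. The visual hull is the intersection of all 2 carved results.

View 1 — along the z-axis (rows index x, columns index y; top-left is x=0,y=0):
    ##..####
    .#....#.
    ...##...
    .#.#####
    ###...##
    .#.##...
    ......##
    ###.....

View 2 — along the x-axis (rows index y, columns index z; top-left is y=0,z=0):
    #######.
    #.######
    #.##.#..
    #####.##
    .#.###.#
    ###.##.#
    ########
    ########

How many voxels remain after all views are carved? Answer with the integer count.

start: 8×8×8 = 512 voxels
carve view 1 (along z, XY-mask fill 29/64): 232 voxels remain
carve view 2 (along x, YZ-mask fill 52/64): 196 voxels remain

remaining voxels: 196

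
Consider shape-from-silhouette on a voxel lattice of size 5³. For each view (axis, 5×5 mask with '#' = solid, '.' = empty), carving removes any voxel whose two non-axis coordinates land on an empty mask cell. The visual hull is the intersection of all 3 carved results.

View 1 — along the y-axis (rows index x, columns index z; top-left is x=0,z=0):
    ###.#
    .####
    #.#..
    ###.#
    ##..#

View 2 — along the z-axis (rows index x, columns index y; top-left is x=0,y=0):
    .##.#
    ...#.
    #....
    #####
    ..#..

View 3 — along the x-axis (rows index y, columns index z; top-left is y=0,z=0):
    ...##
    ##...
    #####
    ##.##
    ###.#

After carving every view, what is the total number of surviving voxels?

30 voxels

before carving: 125 voxels (5×5×5)
  1. axis=1 (XZ plane), |mask|=17  ⇒  voxels=85
  2. axis=2 (XY plane), |mask|=11  ⇒  voxels=41
  3. axis=0 (YZ plane), |mask|=17  ⇒  voxels=30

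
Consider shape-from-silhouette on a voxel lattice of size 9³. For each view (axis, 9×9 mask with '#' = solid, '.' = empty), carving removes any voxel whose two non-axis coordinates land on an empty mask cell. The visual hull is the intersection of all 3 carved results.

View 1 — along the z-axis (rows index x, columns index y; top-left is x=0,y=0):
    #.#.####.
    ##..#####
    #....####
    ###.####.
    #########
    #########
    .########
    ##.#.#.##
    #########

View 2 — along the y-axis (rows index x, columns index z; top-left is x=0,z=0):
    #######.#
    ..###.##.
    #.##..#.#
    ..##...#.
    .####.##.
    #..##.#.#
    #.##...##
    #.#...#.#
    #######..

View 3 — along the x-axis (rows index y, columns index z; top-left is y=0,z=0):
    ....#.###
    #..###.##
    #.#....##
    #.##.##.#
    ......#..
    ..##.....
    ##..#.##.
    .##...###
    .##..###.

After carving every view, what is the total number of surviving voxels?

voxel count = 165

initial block: 9^3 = 729
  1. axis=2 (XY plane), |mask|=66  ⇒  voxels=594
  2. axis=1 (XZ plane), |mask|=48  ⇒  voxels=355
  3. axis=0 (YZ plane), |mask|=38  ⇒  voxels=165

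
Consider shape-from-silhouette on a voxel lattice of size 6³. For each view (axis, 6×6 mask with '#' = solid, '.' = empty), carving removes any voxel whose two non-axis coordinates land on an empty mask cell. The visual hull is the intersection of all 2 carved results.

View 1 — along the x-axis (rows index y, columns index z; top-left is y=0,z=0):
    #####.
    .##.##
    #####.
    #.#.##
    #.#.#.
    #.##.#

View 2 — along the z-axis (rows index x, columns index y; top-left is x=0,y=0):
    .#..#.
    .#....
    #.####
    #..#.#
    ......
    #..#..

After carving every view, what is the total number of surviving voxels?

start: 6×6×6 = 216 voxels
after view 1 [x-axis, 25 of 36 cells solid] → remaining = 150
after view 2 [z-axis, 13 of 36 cells solid] → remaining = 54

voxel count = 54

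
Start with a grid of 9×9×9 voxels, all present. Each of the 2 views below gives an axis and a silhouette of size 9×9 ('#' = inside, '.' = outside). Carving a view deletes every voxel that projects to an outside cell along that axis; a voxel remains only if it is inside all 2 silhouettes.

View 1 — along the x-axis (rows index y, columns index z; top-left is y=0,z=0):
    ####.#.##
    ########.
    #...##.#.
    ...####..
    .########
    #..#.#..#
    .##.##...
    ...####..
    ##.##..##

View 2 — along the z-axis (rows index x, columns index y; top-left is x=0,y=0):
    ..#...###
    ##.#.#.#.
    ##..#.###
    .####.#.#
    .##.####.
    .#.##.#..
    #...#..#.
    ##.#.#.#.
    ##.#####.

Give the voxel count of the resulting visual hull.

full grid |V| = 729
carve view 1 (along x, YZ-mask fill 49/81): 441 voxels remain
carve view 2 (along z, XY-mask fill 46/81): 257 voxels remain

remaining voxels: 257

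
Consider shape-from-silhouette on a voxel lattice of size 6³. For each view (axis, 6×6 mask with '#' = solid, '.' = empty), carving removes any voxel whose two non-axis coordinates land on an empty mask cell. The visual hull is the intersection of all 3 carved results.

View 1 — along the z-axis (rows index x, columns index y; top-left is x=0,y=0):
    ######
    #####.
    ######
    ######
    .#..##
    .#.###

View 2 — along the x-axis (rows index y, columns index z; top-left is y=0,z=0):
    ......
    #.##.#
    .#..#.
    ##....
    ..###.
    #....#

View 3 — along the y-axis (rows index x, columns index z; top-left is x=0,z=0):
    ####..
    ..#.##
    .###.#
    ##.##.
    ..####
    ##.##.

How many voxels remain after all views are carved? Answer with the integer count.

initial block: 6^3 = 216
V1 z: intersect with XY mask (30 set) -- 180 left
V2 x: intersect with YZ mask (13 set) -- 70 left
V3 y: intersect with XZ mask (23 set) -- 45 left

voxel count = 45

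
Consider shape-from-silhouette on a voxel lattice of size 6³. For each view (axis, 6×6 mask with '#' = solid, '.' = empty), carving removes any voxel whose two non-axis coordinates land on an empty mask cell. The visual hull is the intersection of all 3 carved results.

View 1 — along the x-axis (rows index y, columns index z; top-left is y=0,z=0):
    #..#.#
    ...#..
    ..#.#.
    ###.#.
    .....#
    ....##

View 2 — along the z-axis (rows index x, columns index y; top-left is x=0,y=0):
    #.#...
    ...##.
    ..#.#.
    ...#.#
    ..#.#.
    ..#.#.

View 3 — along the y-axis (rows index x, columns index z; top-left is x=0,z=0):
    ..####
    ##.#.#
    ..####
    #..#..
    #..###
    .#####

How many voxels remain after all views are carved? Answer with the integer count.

before carving: 216 voxels (6×6×6)
after view 1 [x-axis, 13 of 36 cells solid] → remaining = 78
after view 2 [z-axis, 12 of 36 cells solid] → remaining = 25
after view 3 [y-axis, 23 of 36 cells solid] → remaining = 16

|visual hull| = 16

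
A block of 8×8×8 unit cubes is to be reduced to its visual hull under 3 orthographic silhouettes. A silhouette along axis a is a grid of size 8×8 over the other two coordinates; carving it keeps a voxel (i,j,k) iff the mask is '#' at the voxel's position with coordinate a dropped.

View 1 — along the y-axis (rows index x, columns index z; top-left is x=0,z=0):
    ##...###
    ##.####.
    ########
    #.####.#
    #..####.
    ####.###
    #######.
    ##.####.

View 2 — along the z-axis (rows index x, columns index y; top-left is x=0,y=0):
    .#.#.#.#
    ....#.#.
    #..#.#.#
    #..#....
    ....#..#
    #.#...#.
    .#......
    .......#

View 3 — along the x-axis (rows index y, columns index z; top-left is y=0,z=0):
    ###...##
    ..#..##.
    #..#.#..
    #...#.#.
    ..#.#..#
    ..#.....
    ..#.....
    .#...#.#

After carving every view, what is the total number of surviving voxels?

initial block: 8^3 = 512
V1 y: intersect with XZ mask (50 set) -- 400 left
V2 z: intersect with XY mask (19 set) -- 120 left
V3 x: intersect with YZ mask (22 set) -- 41 left

remaining voxels: 41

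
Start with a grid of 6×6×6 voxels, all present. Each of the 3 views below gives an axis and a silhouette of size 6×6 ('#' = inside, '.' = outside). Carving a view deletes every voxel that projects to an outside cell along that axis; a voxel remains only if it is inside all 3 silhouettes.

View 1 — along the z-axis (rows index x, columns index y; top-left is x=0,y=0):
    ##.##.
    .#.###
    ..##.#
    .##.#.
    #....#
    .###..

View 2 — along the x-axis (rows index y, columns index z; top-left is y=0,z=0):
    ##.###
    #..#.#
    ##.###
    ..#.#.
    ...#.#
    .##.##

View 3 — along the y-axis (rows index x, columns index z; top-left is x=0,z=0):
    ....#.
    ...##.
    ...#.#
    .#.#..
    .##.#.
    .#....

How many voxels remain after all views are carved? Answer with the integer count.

remaining voxels: 19

initial block: 6^3 = 216
after view 1 [z-axis, 19 of 36 cells solid] → remaining = 114
after view 2 [x-axis, 21 of 36 cells solid] → remaining = 63
after view 3 [y-axis, 11 of 36 cells solid] → remaining = 19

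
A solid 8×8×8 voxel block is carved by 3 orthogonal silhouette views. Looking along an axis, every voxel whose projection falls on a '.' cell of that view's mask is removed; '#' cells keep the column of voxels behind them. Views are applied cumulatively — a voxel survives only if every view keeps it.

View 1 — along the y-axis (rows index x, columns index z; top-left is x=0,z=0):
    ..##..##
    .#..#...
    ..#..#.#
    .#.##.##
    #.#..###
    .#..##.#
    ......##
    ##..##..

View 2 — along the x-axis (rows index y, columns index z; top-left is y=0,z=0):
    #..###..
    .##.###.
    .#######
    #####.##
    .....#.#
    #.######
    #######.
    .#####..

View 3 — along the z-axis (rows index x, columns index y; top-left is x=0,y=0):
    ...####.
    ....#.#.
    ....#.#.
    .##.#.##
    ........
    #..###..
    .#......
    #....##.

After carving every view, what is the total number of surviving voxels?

initial block: 8^3 = 512
  1. axis=1 (XZ plane), |mask|=29  ⇒  voxels=232
  2. axis=0 (YZ plane), |mask|=44  ⇒  voxels=158
  3. axis=2 (XY plane), |mask|=21  ⇒  voxels=55

55 voxels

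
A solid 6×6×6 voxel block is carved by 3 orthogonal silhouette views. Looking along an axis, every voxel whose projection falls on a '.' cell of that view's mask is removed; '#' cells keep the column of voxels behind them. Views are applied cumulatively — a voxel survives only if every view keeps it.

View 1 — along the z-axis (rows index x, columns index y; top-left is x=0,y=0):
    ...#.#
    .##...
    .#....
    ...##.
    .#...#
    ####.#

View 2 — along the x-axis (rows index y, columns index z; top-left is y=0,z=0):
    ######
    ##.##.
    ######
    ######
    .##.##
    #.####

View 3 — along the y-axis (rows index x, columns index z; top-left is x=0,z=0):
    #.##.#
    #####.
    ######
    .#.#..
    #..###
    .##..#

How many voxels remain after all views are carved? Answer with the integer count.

start: 6×6×6 = 216 voxels
  1. axis=2 (XY plane), |mask|=14  ⇒  voxels=84
  2. axis=0 (YZ plane), |mask|=31  ⇒  voxels=71
  3. axis=1 (XZ plane), |mask|=24  ⇒  voxels=43

remaining voxels: 43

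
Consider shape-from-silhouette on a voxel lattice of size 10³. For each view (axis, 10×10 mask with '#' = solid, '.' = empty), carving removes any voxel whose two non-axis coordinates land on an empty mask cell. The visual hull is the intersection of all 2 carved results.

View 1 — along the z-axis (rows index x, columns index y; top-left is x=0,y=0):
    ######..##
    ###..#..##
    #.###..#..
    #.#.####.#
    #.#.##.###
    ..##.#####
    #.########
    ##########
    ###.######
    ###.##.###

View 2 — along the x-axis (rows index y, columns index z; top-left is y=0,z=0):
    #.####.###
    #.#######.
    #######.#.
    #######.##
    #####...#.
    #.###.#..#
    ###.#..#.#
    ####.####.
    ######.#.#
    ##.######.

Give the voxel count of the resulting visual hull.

full grid |V| = 1000
V1 z: intersect with XY mask (76 set) -- 760 left
V2 x: intersect with YZ mask (75 set) -- 569 left

569 voxels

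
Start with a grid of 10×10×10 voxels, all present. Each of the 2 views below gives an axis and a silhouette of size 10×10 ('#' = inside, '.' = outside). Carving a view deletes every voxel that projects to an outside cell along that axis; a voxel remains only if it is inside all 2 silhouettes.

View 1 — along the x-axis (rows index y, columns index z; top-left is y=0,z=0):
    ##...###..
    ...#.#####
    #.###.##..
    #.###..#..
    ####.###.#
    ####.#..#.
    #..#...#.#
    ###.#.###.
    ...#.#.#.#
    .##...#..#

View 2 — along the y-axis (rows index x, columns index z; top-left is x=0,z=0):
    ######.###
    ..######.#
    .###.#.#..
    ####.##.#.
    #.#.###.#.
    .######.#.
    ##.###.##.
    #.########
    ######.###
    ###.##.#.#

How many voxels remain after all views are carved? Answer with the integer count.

remaining voxels: 400

full grid |V| = 1000
  1. axis=0 (YZ plane), |mask|=55  ⇒  voxels=550
  2. axis=1 (XZ plane), |mask|=73  ⇒  voxels=400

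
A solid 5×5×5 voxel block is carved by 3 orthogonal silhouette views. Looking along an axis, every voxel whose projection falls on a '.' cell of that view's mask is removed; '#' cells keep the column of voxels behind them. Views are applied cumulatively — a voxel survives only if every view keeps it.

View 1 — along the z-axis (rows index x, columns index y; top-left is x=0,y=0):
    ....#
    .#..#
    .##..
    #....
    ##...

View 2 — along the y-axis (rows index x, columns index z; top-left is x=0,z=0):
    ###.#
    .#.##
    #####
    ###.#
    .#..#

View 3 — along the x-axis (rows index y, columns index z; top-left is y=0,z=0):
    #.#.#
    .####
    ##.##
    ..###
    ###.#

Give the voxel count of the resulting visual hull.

full grid |V| = 125
  1. axis=2 (XY plane), |mask|=8  ⇒  voxels=40
  2. axis=1 (XZ plane), |mask|=18  ⇒  voxels=28
  3. axis=0 (YZ plane), |mask|=18  ⇒  voxels=23

remaining voxels: 23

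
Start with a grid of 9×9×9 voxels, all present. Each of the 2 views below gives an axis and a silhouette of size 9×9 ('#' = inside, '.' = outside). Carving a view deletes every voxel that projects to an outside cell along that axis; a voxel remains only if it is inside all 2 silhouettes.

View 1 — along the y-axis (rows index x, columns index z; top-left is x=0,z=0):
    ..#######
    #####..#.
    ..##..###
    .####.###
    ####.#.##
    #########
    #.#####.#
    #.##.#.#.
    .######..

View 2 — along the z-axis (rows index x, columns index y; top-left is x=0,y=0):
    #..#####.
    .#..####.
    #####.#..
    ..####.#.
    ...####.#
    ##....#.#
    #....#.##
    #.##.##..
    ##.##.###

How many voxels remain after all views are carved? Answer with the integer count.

remaining voxels: 303

before carving: 729 voxels (9×9×9)
step 1: project along y, AND mask (59/81) → |grid| = 531
step 2: project along z, AND mask (47/81) → |grid| = 303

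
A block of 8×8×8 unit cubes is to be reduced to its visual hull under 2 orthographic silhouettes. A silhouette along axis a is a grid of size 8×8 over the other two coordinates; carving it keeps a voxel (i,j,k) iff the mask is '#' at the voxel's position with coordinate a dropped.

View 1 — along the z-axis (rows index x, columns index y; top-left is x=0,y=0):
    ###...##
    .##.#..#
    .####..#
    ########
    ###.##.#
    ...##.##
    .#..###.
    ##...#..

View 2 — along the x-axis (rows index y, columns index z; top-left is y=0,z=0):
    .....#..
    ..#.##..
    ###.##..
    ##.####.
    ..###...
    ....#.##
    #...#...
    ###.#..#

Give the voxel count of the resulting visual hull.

remaining voxels: 136

full grid |V| = 512
carve view 1 (along z, XY-mask fill 39/64): 312 voxels remain
carve view 2 (along x, YZ-mask fill 28/64): 136 voxels remain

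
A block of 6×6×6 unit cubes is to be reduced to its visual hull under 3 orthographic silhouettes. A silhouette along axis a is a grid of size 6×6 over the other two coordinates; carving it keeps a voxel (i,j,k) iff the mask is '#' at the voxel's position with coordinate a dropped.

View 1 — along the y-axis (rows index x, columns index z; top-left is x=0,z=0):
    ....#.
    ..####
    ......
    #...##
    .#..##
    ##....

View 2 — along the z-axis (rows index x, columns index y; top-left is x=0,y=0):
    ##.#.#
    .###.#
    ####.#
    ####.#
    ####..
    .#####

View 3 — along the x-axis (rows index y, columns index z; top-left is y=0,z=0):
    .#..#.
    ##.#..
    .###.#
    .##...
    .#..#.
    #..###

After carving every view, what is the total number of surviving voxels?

voxel count = 28

start: 6×6×6 = 216 voxels
  1. axis=1 (XZ plane), |mask|=13  ⇒  voxels=78
  2. axis=2 (XY plane), |mask|=27  ⇒  voxels=57
  3. axis=0 (YZ plane), |mask|=17  ⇒  voxels=28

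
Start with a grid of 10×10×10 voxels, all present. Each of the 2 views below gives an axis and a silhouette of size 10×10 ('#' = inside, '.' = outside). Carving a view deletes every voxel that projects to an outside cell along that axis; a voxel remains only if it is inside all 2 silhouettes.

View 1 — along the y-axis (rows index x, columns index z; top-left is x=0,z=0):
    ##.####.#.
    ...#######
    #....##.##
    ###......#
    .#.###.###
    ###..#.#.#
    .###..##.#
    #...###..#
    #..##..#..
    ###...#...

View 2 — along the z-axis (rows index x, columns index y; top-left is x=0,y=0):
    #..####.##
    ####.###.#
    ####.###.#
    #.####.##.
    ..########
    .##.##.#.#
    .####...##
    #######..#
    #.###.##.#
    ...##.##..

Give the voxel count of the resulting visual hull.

initial block: 10^3 = 1000
after view 1 [y-axis, 55 of 100 cells solid] → remaining = 550
after view 2 [z-axis, 69 of 100 cells solid] → remaining = 385

385 voxels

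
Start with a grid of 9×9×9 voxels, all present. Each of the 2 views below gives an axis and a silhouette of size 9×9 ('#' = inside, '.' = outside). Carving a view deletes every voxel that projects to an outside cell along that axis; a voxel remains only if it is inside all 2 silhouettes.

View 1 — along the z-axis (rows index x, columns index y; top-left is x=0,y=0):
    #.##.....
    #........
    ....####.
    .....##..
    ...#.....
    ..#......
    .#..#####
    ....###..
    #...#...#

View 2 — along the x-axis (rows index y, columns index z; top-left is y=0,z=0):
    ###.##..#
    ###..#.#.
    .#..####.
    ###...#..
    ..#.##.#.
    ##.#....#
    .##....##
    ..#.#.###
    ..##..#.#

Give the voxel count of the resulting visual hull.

|visual hull| = 107

full grid |V| = 729
carve view 1 (along z, XY-mask fill 24/81): 216 voxels remain
carve view 2 (along x, YZ-mask fill 41/81): 107 voxels remain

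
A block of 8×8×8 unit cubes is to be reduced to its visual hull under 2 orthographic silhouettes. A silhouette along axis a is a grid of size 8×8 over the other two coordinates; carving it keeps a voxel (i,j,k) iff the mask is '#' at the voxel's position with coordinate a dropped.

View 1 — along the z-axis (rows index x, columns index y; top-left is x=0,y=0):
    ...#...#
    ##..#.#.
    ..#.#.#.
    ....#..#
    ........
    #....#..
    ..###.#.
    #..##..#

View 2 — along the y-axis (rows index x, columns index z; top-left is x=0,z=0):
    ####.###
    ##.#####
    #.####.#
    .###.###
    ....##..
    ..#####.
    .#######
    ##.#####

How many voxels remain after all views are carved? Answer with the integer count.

before carving: 512 voxels (8×8×8)
[1] z-view keeps 21 columns → grid now 168
[2] y-view keeps 47 columns → grid now 138

voxel count = 138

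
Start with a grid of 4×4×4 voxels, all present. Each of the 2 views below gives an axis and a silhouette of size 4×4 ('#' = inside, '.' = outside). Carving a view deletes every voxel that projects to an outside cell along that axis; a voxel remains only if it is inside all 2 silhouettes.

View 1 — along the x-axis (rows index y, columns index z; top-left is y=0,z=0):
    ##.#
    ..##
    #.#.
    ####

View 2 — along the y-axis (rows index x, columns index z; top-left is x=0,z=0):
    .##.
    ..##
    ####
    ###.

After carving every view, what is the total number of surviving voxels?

remaining voxels: 30

initial block: 4^3 = 64
[1] x-view keeps 11 columns → grid now 44
[2] y-view keeps 11 columns → grid now 30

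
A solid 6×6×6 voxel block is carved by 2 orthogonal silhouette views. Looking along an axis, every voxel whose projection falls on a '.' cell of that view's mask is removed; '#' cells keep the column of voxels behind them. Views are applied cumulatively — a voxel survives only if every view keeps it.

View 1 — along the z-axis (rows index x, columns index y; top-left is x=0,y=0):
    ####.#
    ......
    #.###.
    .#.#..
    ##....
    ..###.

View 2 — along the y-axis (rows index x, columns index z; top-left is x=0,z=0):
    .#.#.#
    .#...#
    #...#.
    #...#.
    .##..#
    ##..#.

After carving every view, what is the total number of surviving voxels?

remaining voxels: 42

before carving: 216 voxels (6×6×6)
after view 1 [z-axis, 16 of 36 cells solid] → remaining = 96
after view 2 [y-axis, 15 of 36 cells solid] → remaining = 42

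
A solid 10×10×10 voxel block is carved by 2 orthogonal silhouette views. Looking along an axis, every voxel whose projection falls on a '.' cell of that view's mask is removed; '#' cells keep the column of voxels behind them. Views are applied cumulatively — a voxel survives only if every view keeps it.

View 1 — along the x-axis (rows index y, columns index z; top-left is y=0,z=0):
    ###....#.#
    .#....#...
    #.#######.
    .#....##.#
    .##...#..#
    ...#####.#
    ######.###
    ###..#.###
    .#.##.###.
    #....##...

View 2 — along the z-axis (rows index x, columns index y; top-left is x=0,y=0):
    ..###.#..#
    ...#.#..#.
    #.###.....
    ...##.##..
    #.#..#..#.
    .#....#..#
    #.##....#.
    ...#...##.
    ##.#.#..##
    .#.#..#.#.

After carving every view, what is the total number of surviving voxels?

full grid |V| = 1000
  1. axis=0 (YZ plane), |mask|=54  ⇒  voxels=540
  2. axis=2 (XY plane), |mask|=40  ⇒  voxels=215

remaining voxels: 215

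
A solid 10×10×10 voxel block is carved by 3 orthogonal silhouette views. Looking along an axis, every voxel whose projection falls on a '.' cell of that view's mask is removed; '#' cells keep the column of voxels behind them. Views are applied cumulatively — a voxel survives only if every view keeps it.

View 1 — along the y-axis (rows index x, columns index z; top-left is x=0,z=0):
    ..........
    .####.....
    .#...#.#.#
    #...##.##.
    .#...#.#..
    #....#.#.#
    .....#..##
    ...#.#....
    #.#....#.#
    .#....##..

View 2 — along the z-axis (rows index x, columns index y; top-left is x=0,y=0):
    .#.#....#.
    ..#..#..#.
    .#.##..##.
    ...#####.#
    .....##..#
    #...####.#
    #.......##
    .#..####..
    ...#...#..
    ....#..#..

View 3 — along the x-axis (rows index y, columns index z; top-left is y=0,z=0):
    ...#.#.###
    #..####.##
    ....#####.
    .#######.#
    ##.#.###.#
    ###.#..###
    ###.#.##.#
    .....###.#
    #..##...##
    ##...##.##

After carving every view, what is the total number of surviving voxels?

full grid |V| = 1000
step 1: project along y, AND mask (32/100) → |grid| = 320
step 2: project along z, AND mask (38/100) → |grid| = 128
step 3: project along x, AND mask (61/100) → |grid| = 86

86 voxels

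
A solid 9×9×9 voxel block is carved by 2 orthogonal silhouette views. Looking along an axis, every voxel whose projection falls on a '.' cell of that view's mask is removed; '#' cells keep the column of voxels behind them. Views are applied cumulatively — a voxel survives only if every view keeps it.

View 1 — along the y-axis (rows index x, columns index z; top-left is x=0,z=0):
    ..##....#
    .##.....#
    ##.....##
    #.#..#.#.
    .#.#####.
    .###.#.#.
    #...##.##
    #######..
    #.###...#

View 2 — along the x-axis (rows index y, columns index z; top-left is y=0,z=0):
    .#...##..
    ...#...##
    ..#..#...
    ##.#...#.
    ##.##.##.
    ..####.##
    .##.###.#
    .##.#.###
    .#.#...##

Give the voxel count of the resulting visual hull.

start: 9×9×9 = 729 voxels
step 1: project along y, AND mask (42/81) → |grid| = 378
step 2: project along x, AND mask (40/81) → |grid| = 188

voxel count = 188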